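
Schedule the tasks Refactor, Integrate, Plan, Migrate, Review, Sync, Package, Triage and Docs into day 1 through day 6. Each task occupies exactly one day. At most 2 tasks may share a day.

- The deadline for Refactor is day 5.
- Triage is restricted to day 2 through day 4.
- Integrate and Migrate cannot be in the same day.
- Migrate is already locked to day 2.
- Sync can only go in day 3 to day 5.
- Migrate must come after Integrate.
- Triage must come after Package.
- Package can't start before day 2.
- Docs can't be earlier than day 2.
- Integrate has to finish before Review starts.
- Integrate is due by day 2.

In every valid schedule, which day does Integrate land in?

Integrate's window is day 1–day 2.
Migrate is fixed at day 2, and Integrate can't share a day with Migrate.
So Integrate must be day 1.

day 1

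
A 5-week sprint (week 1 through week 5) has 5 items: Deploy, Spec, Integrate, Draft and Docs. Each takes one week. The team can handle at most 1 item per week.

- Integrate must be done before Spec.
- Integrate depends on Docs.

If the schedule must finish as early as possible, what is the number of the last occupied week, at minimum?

week 5

The precedence chain requires at least 3 distinct weeks.
With at most 1 per week and 5 work items, at least 5 weeks are needed.
5 works (last occupied week: week 5): for example Spec in week 3, Docs in week 1, Draft in week 5, Deploy in week 4, Integrate in week 2.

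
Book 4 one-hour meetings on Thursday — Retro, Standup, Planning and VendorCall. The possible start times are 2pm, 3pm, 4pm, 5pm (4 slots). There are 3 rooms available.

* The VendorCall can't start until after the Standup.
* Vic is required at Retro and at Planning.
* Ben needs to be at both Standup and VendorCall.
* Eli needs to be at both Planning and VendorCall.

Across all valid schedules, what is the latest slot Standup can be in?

4pm

Downstream work caps Standup at 4pm.
Standup at 4pm is achievable: Retro in 2pm, VendorCall in 5pm, Standup in 4pm, Planning in 3pm.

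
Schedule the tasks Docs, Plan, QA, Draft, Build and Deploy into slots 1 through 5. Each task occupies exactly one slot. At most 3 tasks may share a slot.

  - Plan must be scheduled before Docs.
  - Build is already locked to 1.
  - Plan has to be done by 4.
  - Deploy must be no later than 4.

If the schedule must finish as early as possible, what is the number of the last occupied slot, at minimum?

2

The precedence chain requires at least 2 distinct slots.
With at most 3 per slot and 6 tasks, at least 2 slots are needed.
2 works (last occupied slot: 2): for example Docs in 2; Plan in 1; Build in 1; Deploy in 2; Draft in 2; QA in 1.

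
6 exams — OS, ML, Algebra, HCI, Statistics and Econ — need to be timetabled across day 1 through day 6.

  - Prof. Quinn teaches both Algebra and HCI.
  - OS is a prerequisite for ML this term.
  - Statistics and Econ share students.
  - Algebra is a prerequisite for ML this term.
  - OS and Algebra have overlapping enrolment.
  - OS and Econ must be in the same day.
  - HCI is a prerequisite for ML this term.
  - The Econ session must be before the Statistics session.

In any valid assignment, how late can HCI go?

Downstream work caps HCI at day 5.
HCI at day 5 is achievable: ML=day 6; Algebra=day 2; Econ=day 1; OS=day 1; HCI=day 5; Statistics=day 2.

day 5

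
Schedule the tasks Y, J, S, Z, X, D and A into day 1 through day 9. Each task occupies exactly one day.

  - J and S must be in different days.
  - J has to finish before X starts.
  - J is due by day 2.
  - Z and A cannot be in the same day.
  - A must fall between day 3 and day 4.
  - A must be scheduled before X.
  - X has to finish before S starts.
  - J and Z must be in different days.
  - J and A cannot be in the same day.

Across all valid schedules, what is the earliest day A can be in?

day 3

A is available from day 3; A's own window allows nothing later than day 4.
A at day 3 is achievable: S in day 5; J in day 1; Y in day 1; A in day 3; X in day 4; D in day 1; Z in day 2.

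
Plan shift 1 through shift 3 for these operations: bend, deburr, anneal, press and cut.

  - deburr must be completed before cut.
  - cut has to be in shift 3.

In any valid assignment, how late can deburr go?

shift 2

Downstream work caps deburr at shift 2.
deburr at shift 2 is achievable: bend -> shift 1, anneal -> shift 1, deburr -> shift 2, press -> shift 1, cut -> shift 3.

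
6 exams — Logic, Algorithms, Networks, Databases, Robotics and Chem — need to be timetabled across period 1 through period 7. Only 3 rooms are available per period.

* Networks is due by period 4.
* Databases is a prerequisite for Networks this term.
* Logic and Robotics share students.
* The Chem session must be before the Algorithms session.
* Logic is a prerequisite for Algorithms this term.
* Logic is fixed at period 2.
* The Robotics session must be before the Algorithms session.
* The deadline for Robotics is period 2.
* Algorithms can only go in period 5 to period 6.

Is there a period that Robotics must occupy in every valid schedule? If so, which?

period 1

Robotics's window is period 1–period 2.
Logic is fixed at period 2, and Robotics can't share a period with Logic.
So Robotics must be period 1.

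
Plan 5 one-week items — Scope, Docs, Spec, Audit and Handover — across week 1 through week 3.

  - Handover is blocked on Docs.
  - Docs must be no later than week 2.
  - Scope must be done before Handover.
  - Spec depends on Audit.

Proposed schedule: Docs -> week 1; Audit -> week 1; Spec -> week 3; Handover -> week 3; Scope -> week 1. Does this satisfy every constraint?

Docs must be no later than week 2 — holds.
Spec depends on Audit — holds.
Handover is blocked on Docs — holds.
Scope must be done before Handover — holds.

Valid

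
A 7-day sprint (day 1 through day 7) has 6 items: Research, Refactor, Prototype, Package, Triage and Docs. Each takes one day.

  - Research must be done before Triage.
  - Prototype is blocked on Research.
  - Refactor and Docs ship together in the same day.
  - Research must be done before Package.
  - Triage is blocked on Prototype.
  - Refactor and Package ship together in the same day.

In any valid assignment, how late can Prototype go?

day 6

Precedence pushes Prototype to at least day 2; downstream work caps Prototype at day 6.
Prototype at day 6 is achievable: Prototype -> day 6; Triage -> day 7; Docs -> day 2; Research -> day 1; Package -> day 2; Refactor -> day 2.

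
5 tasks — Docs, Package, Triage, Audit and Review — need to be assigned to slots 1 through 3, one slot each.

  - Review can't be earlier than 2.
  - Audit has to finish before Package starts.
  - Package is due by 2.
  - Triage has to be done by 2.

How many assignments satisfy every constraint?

12

Splitting on Docs: it can be 1 (4), 2 (4), 3 (4). Listing each branch's schedules as (Package, Triage, Audit, Review):
Docs=1: (2,1,1,2) (2,1,1,3) (2,2,1,2) (2,2,1,3) — 4.
Docs=2: (2,1,1,2) (2,1,1,3) (2,2,1,2) (2,2,1,3) — 4.
Docs=3: (2,1,1,2) (2,1,1,3) (2,2,1,2) (2,2,1,3) — 4.
Summing: 4 + 4 + 4 = 12.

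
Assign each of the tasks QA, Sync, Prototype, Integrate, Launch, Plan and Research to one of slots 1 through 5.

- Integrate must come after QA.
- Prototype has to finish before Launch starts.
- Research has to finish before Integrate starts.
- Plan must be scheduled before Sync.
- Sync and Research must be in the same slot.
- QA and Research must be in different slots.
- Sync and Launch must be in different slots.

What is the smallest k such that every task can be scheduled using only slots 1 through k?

The precedence chain requires at least 3 distinct slots.
3 works (last occupied slot: 3): for example Launch=3; Plan=1; Integrate=3; Sync=2; Prototype=1; QA=1; Research=2.

3 slots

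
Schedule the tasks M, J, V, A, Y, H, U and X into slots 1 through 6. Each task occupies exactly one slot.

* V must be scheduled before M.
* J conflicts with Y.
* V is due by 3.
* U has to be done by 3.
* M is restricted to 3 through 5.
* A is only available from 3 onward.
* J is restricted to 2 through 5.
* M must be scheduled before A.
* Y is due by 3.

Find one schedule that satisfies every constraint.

H in 1; J in 2; X in 1; Y in 1; A in 4; U in 1; V in 1; M in 3

Checking: M(3) before A(4); V(1) before M(3); J(2) != Y(1); M=3 in [3,5]; J=2 in [2,5]; V=1 in [1,3]; A=4 in [3,6]; Y=1 in [1,3]; U=1 in [1,3].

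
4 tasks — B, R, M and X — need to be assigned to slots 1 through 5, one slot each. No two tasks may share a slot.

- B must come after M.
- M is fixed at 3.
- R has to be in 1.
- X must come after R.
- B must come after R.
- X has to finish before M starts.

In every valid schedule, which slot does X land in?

2

R is fixed at 1 and must come before X, so X is at least 2.
M is fixed at 3 and must come after X, so X is at most 2.
So X must be 2.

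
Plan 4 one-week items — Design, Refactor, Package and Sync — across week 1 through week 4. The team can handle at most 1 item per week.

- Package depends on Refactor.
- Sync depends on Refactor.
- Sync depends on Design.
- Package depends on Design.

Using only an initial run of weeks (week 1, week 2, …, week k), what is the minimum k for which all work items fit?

The precedence chain requires at least 2 distinct weeks.
With at most 1 per week and 4 work items, at least 4 weeks are needed.
4 works (last occupied week: week 4): for example Package=week 3, Refactor=week 2, Sync=week 4, Design=week 1.

4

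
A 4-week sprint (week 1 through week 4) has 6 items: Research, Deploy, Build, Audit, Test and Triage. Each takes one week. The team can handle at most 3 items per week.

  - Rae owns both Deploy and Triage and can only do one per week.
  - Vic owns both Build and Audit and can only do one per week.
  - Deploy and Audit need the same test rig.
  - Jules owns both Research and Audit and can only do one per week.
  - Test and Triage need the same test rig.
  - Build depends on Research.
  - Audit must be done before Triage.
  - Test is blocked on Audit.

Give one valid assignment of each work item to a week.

Deploy in week 2, Triage in week 3, Research in week 2, Build in week 3, Test in week 2, Audit in week 1

Checking: Audit(week 1) before Triage(week 3); Audit(week 1) before Test(week 2); Research(week 2) before Build(week 3); Deploy(week 2) != Triage(week 3); Deploy(week 2) != Audit(week 1); Test(week 2) != Triage(week 3); Research(week 2) != Audit(week 1); Build(week 3) != Audit(week 1); max 3 per week (cap 3).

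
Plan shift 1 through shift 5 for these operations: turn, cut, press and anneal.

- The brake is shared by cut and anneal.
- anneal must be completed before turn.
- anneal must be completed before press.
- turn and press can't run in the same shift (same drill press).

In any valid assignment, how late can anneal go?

Downstream work caps anneal at shift 4.
anneal at shift 3 is achievable: turn in shift 4; press in shift 5; anneal in shift 3; cut in shift 1.
Nothing later works — the conflict constraints rule out every shift after shift 3.

shift 3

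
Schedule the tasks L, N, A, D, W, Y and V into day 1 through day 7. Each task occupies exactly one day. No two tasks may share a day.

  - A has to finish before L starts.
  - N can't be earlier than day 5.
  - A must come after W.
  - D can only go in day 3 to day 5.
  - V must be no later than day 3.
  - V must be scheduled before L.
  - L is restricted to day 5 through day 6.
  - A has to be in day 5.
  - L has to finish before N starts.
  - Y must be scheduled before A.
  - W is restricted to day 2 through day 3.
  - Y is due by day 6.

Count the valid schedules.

Splitting on D: it can be day 3 (1), day 4 (4). Listing each branch's schedules as (L, N, A, W, Y, V) by day number:
D=day 3: (6,7,5,2,4,1) — 1.
D=day 4: (6,7,5,2,1,3) (6,7,5,2,3,1) (6,7,5,3,1,2) (6,7,5,3,2,1) — 4.
Summing: 1 + 4 = 5.

5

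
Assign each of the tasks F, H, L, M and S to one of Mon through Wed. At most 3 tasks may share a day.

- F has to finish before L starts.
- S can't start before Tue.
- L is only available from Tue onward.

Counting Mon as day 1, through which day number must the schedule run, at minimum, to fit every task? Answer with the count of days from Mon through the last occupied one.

2 days

The precedence chain requires at least 2 distinct days.
With at most 3 per day and 5 tasks, at least 2 days are needed.
2 works (last occupied day: Tue): for example S in Tue; M in Mon; L in Tue; F in Mon; H in Mon.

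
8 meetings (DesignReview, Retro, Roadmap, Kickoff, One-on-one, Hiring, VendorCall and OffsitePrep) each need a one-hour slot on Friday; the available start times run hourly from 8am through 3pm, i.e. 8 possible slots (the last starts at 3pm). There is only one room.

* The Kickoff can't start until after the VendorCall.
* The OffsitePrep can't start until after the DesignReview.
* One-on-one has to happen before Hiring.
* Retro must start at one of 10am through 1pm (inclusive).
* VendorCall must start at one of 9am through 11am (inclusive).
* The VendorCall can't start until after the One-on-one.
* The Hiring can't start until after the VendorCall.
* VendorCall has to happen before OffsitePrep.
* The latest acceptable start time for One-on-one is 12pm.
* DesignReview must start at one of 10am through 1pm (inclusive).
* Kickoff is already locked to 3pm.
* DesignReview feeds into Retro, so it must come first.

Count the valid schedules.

Splitting on DesignReview: it can be 10am (26), 11am (16), 12pm (4). Listing each branch's schedules as (Retro, Roadmap, Kickoff, One-on-one, Hiring, VendorCall, OffsitePrep):
DesignReview=10am: (11am,12pm,3pm,8am,1pm,9am,2pm) (11am,12pm,3pm,8am,2pm,9am,1pm) (11am,1pm,3pm,8am,12pm,9am,2pm) (11am,1pm,3pm,8am,2pm,9am,12pm) (11am,2pm,3pm,8am,12pm,9am,1pm) (11am,2pm,3pm,8am,1pm,9am,12pm) (12pm,8am,3pm,9am,1pm,11am,2pm) (12pm,8am,3pm,9am,2pm,11am,1pm) (12pm,9am,3pm,8am,1pm,11am,2pm) (12pm,9am,3pm,8am,2pm,11am,1pm) (12pm,11am,3pm,8am,1pm,9am,2pm) (12pm,11am,3pm,8am,2pm,9am,1pm) (12pm,1pm,3pm,8am,11am,9am,2pm) (12pm,1pm,3pm,8am,2pm,9am,11am) (12pm,2pm,3pm,8am,11am,9am,1pm) (12pm,2pm,3pm,8am,1pm,9am,11am) (1pm,8am,3pm,9am,12pm,11am,2pm) (1pm,8am,3pm,9am,2pm,11am,12pm) (1pm,9am,3pm,8am,12pm,11am,2pm) (1pm,9am,3pm,8am,2pm,11am,12pm) (1pm,11am,3pm,8am,12pm,9am,2pm) (1pm,11am,3pm,8am,2pm,9am,12pm) (1pm,12pm,3pm,8am,11am,9am,2pm) (1pm,12pm,3pm,8am,2pm,9am,11am) (1pm,2pm,3pm,8am,11am,9am,12pm) (1pm,2pm,3pm,8am,12pm,9am,11am) — 26.
DesignReview=11am: (12pm,8am,3pm,9am,1pm,10am,2pm) (12pm,8am,3pm,9am,2pm,10am,1pm) (12pm,9am,3pm,8am,1pm,10am,2pm) (12pm,9am,3pm,8am,2pm,10am,1pm) (12pm,10am,3pm,8am,1pm,9am,2pm) (12pm,10am,3pm,8am,2pm,9am,1pm) (12pm,1pm,3pm,8am,10am,9am,2pm) (12pm,2pm,3pm,8am,10am,9am,1pm) (1pm,8am,3pm,9am,12pm,10am,2pm) (1pm,8am,3pm,9am,2pm,10am,12pm) (1pm,9am,3pm,8am,12pm,10am,2pm) (1pm,9am,3pm,8am,2pm,10am,12pm) (1pm,10am,3pm,8am,12pm,9am,2pm) (1pm,10am,3pm,8am,2pm,9am,12pm) (1pm,12pm,3pm,8am,10am,9am,2pm) (1pm,2pm,3pm,8am,10am,9am,12pm) — 16.
DesignReview=12pm: (1pm,8am,3pm,9am,11am,10am,2pm) (1pm,9am,3pm,8am,11am,10am,2pm) (1pm,10am,3pm,8am,11am,9am,2pm) (1pm,11am,3pm,8am,10am,9am,2pm) — 4.
Summing: 26 + 16 + 4 = 46.

46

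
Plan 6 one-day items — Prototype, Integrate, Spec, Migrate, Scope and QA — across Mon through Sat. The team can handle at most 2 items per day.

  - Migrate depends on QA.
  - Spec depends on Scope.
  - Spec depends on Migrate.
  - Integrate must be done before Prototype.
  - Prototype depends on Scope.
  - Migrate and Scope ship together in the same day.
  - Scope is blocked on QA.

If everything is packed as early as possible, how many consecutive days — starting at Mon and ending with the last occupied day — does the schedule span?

3 days

The precedence chain requires at least 3 distinct days.
With at most 2 per day and 6 work items, at least 3 days are needed.
3 works (last occupied day: Wed): for example Prototype in Wed, Integrate in Mon, Migrate in Tue, QA in Mon, Spec in Wed, Scope in Tue.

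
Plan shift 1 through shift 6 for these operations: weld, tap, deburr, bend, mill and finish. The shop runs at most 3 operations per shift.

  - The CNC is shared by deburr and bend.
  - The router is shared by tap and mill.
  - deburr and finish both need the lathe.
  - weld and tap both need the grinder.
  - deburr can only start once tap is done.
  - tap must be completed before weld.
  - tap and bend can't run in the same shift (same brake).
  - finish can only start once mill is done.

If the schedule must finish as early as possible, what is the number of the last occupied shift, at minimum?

The precedence chain requires at least 2 distinct shifts.
With at most 3 per shift and 6 operations, at least 2 shifts are needed.
Could 2 shifts be enough, i.e. nothing placed later than shift 2? No: deburr must come after tap (at shift 1 or later) → {shift 2}; tap must come before deburr (at shift 2 or earlier) → {shift 1}; bend can't share with tap (shift 1) → {shift 2}; bend can't share with deburr (shift 2) → nothing is left.
So 2 shifts is not enough.
3 works (last occupied shift: shift 3): for example finish in shift 3; bend in shift 3; deburr in shift 2; tap in shift 1; weld in shift 2; mill in shift 2.

3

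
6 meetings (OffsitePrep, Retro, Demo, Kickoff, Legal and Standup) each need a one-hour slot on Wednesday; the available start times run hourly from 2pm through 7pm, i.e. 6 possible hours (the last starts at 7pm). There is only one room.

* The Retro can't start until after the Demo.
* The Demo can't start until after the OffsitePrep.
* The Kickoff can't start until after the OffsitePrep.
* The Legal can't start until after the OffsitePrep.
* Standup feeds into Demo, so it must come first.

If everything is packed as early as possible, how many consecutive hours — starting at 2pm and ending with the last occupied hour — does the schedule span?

6

The precedence chain requires at least 3 distinct hours.
With at most 1 per hour and 6 meetings, at least 6 hours are needed.
6 works (last occupied hour: 7pm): for example OffsitePrep in 2pm; Legal in 7pm; Demo in 4pm; Standup in 3pm; Kickoff in 6pm; Retro in 5pm.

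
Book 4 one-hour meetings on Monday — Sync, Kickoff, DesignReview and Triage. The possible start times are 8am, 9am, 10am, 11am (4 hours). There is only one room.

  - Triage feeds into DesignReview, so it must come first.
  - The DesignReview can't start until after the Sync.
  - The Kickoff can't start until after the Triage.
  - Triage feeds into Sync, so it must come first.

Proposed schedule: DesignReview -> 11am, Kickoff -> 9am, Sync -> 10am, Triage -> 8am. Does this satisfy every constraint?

Valid

There is only one room — holds.
The DesignReview can't start until after the Sync — holds.
Triage feeds into Sync, so it must come first — holds.
Triage feeds into DesignReview, so it must come first — holds.
The Kickoff can't start until after the Triage — holds.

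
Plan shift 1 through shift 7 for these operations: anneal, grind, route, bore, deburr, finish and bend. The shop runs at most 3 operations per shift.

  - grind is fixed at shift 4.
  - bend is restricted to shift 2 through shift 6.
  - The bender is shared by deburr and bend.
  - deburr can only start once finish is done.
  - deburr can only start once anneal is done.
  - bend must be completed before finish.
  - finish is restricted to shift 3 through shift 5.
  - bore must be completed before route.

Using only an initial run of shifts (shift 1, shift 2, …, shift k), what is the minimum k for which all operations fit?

The precedence chain requires at least 3 distinct shifts.
With at most 3 per shift and 7 operations, at least 3 shifts are needed.
grind can't be placed before shift 4, so the schedule must run through at least shift 4.
4 works (last occupied shift: shift 4): for example bore -> shift 1; grind -> shift 4; route -> shift 2; finish -> shift 3; anneal -> shift 1; bend -> shift 2; deburr -> shift 4.

4 shifts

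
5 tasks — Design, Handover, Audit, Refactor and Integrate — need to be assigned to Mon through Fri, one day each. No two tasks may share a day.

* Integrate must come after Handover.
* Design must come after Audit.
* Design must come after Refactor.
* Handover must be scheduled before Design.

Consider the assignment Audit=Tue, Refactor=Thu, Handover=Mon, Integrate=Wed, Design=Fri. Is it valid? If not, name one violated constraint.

Valid

Integrate must come after Handover — holds.
Design must come after Audit — holds.
Handover must be scheduled before Design — holds.
Design must come after Refactor — holds.
No two tasks may share a day — holds.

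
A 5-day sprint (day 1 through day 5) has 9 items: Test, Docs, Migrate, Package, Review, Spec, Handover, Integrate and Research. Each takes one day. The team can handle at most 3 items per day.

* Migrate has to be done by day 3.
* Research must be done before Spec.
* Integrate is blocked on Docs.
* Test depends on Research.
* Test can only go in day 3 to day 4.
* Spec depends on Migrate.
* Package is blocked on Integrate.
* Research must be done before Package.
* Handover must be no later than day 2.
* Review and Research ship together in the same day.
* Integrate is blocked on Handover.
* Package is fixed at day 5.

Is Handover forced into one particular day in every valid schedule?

No

Handover can be day 1 (e.g. Docs in day 1; Research in day 2; Spec in day 3; Test in day 3; Handover in day 1; Review in day 2; Package in day 5; Integrate in day 2; Migrate in day 1) or day 2 (e.g. Docs -> day 2; Review -> day 1; Migrate -> day 1; Handover -> day 2; Integrate -> day 3; Spec -> day 2; Research -> day 1; Package -> day 5; Test -> day 3).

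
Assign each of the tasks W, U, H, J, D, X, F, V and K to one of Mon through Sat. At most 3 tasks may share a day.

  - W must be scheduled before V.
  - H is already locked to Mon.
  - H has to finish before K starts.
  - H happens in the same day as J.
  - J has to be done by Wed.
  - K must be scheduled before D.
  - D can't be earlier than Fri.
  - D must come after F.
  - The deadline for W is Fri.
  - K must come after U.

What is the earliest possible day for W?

Mon

W's own window allows nothing later than Fri.
W at Mon is achievable: X in Wed, H in Mon, J in Mon, F in Tue, K in Wed, U in Tue, D in Fri, V in Tue, W in Mon.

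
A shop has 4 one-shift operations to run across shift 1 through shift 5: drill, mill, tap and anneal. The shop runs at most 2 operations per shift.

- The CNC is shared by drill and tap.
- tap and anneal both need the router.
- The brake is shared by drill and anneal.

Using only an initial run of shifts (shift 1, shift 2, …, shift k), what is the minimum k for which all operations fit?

3

With at most 2 per shift and 4 operations, at least 2 shifts are needed.
Could 2 shifts be enough, i.e. nothing placed later than shift 2? No: drill, tap and anneal must all be in different shifts (drill/tap can't share; drill/anneal can't share; tap/anneal can't share), but only 2 shifts are available: 3 operations can't fit in 2 distinct shifts.
So 2 shifts is not enough.
3 works (last occupied shift: shift 3): for example tap -> shift 2, drill -> shift 1, mill -> shift 1, anneal -> shift 3.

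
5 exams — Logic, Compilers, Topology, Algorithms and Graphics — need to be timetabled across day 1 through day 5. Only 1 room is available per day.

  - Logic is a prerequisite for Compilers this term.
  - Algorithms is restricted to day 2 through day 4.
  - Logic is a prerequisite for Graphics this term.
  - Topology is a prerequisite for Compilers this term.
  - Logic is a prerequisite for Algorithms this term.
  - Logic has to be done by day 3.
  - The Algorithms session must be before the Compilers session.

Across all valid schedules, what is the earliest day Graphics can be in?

day 2

Precedence pushes Graphics to at least day 2.
Graphics at day 2 is achievable: Logic -> day 1, Topology -> day 4, Compilers -> day 5, Algorithms -> day 3, Graphics -> day 2.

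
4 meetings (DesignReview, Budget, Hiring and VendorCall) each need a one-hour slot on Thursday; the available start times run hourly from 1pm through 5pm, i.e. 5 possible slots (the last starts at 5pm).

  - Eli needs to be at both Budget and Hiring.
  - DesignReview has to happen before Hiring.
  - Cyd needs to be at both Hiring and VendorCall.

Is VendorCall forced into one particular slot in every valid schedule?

VendorCall can be 1pm (e.g. Hiring in 2pm; VendorCall in 1pm; DesignReview in 1pm; Budget in 1pm) or 2pm (e.g. DesignReview=1pm, Hiring=3pm, VendorCall=2pm, Budget=1pm).

No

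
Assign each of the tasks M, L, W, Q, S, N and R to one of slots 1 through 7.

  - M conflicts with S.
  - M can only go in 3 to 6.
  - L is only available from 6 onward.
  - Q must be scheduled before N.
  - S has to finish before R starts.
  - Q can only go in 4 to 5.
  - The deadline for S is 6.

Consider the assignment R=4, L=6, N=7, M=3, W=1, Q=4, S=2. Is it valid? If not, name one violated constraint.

L is only available from 6 onward — holds.
The deadline for S is 6 — holds.
M conflicts with S — holds.
Q must be scheduled before N — holds.
M can only go in 3 to 6 — holds.
Q can only go in 4 to 5 — holds.
S has to finish before R starts — holds.

Yes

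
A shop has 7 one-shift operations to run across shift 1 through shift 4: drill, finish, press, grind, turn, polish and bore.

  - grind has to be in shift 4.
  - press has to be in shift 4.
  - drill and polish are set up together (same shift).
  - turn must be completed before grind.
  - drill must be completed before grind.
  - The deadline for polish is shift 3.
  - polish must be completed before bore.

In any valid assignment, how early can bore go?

shift 2

Precedence pushes bore to at least shift 2.
bore at shift 2 is achievable: grind in shift 4, turn in shift 1, finish in shift 1, polish in shift 1, drill in shift 1, bore in shift 2, press in shift 4.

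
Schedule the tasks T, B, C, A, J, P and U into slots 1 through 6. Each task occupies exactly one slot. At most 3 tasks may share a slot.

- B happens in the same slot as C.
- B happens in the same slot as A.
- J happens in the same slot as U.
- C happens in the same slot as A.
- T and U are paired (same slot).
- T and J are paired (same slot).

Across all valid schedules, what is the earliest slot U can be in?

U at 1 is achievable: U=1, J=1, C=2, P=3, B=2, A=2, T=1.

1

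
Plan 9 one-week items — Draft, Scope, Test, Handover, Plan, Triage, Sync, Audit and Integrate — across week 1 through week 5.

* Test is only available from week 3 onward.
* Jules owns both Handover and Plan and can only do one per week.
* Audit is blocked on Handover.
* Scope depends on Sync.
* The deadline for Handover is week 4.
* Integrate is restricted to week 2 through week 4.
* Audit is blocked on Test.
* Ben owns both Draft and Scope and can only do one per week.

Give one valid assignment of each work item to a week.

Sync -> week 1, Draft -> week 1, Audit -> week 4, Integrate -> week 2, Test -> week 3, Triage -> week 1, Handover -> week 1, Plan -> week 2, Scope -> week 2

Checking: Handover(week 1) before Audit(week 4); Test(week 3) before Audit(week 4); Sync(week 1) before Scope(week 2); Handover(week 1) != Plan(week 2); Draft(week 1) != Scope(week 2); Test=week 3 in [week 3,week 5]; Handover=week 1 in [week 1,week 4]; Integrate=week 2 in [week 2,week 4].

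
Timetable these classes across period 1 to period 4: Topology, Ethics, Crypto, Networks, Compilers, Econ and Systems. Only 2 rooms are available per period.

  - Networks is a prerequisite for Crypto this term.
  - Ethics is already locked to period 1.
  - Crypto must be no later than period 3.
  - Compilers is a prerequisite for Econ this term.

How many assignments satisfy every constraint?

Splitting on Topology: it can be period 1 (5), period 2 (12), period 3 (12), period 4 (22). Listing each branch's schedules as (Ethics, Crypto, Networks, Compilers, Econ, Systems) by period number:
Topology=period 1: (1,3,2,2,3,4) (1,3,2,2,4,3) (1,3,2,2,4,4) (1,3,2,3,4,2) (1,3,2,3,4,4) — 5.
Topology=period 2: (1,2,1,3,4,3) (1,2,1,3,4,4) (1,3,1,2,3,4) (1,3,1,2,4,3) (1,3,1,2,4,4) (1,3,1,3,4,2) (1,3,1,3,4,4) (1,3,2,1,3,4) (1,3,2,1,4,3) (1,3,2,1,4,4) (1,3,2,3,4,1) (1,3,2,3,4,4) — 12.
Topology=period 3: (1,2,1,2,3,4) (1,2,1,2,4,3) (1,2,1,2,4,4) (1,2,1,3,4,2) (1,2,1,3,4,4) (1,3,1,2,4,2) (1,3,1,2,4,4) (1,3,2,1,2,4) (1,3,2,1,4,2) (1,3,2,1,4,4) (1,3,2,2,4,1) (1,3,2,2,4,4) — 12.
Topology=period 4: (1,2,1,2,3,3) (1,2,1,2,3,4) (1,2,1,2,4,3) (1,2,1,3,4,2) (1,2,1,3,4,3) (1,3,1,2,3,2) (1,3,1,2,3,4) (1,3,1,2,4,2) (1,3,1,2,4,3) (1,3,1,3,4,2) (1,3,2,1,2,3) (1,3,2,1,2,4) (1,3,2,1,3,2) (1,3,2,1,3,4) (1,3,2,1,4,2) (1,3,2,1,4,3) (1,3,2,2,3,1) (1,3,2,2,3,4) (1,3,2,2,4,1) (1,3,2,2,4,3) (1,3,2,3,4,1) (1,3,2,3,4,2) — 22.
Summing: 5 + 12 + 12 + 22 = 51.

51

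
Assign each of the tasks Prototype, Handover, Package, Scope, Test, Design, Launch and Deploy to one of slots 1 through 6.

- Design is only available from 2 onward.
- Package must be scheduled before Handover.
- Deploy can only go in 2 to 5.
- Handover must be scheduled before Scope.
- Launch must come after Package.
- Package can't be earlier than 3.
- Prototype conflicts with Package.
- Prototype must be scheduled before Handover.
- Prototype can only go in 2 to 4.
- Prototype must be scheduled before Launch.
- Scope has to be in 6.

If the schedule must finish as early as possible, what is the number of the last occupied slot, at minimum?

6

The precedence chain requires at least 3 distinct slots.
Scope can't be placed before 6, so the schedule must run through at least slot 6.
6 works (last occupied slot: 6): for example Scope=6; Package=3; Launch=4; Deploy=2; Test=1; Prototype=2; Design=2; Handover=4.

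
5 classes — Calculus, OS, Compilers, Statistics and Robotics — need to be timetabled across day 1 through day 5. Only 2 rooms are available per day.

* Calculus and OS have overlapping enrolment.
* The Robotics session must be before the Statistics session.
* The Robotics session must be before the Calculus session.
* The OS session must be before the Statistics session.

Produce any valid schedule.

Robotics=day 1; Statistics=day 2; Calculus=day 2; Compilers=day 3; OS=day 1

Checking: Robotics(day 1) before Statistics(day 2); Robotics(day 1) before Calculus(day 2); OS(day 1) before Statistics(day 2); Calculus(day 2) != OS(day 1); max 2 per day (cap 2).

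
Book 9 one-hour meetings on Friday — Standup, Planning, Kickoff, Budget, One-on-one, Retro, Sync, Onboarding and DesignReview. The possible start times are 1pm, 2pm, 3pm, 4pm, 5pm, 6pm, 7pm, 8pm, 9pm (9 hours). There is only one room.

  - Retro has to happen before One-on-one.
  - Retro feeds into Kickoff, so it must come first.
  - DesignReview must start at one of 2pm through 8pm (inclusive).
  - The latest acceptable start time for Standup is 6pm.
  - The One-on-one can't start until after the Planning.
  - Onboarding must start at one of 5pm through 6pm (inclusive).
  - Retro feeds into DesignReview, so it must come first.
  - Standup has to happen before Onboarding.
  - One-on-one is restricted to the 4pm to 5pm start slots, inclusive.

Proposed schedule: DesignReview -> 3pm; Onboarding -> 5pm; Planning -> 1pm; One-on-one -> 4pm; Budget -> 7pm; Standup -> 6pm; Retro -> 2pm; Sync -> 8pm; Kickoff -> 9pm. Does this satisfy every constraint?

Onboarding must start at one of 5pm through 6pm (inclusive) — holds.
DesignReview must start at one of 2pm through 8pm (inclusive) — holds.
One-on-one is restricted to the 4pm to 5pm start slots, inclusive — holds.
Retro feeds into Kickoff, so it must come first — holds.
The One-on-one can't start until after the Planning — holds.
Standup has to happen before Onboarding — violated.
Retro feeds into DesignReview, so it must come first — holds.
Retro has to happen before One-on-one — holds.
The latest acceptable start time for Standup is 6pm — holds.
There is only one room — holds.

Invalid. Standup has to happen before Onboarding.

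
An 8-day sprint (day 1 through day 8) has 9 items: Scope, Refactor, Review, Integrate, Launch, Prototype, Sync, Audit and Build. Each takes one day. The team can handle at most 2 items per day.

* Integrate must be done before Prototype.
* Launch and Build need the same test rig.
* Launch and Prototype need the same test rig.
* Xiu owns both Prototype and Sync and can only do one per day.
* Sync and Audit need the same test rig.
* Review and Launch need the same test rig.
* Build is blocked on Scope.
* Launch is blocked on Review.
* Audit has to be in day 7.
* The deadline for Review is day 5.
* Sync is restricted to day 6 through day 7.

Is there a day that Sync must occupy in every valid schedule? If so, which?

Sync's window is day 6–day 7.
Audit is fixed at day 7, and Sync can't share a day with Audit.
So Sync must be day 6.

day 6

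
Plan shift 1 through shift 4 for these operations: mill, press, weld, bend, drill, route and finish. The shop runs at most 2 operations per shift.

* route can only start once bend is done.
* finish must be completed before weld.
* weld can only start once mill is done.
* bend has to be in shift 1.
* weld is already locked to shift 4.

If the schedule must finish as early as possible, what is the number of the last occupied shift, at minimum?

The precedence chain requires at least 2 distinct shifts.
With at most 2 per shift and 7 operations, at least 4 shifts are needed.
weld can't be placed before shift 4, so the schedule must run through at least shift 4.
4 works (last occupied shift: shift 4): for example press -> shift 3, drill -> shift 3, bend -> shift 1, weld -> shift 4, finish -> shift 2, mill -> shift 1, route -> shift 2.

shift 4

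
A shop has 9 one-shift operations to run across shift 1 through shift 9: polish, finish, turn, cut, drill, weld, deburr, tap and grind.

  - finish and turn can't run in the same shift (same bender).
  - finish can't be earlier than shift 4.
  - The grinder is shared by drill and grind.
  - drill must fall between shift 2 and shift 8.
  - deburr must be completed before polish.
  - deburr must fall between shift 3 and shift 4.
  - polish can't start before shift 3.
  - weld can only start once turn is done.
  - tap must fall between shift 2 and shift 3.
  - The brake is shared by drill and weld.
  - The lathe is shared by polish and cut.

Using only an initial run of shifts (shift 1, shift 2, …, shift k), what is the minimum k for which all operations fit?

The precedence chain requires at least 2 distinct shifts.
finish can't be placed before shift 4, so the schedule must run through at least shift 4.
4 works (last occupied shift: shift 4): for example grind=shift 1; tap=shift 2; drill=shift 2; deburr=shift 3; cut=shift 1; polish=shift 4; weld=shift 3; finish=shift 4; turn=shift 1.

4 shifts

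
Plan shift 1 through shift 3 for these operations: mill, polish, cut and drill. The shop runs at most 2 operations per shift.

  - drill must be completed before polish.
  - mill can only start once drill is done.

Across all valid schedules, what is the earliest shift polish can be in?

Precedence pushes polish to at least shift 2.
polish at shift 2 is achievable: mill -> shift 2; polish -> shift 2; drill -> shift 1; cut -> shift 1.

shift 2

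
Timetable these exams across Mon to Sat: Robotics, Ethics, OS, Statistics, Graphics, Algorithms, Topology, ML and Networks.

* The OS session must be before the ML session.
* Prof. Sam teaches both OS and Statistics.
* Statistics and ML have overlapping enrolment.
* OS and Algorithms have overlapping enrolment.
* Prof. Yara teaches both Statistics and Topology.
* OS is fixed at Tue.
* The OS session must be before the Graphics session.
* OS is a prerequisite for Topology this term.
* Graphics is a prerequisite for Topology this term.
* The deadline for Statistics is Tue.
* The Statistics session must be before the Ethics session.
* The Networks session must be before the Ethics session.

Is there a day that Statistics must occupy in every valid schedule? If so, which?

Statistics's window is Mon–Tue.
OS is fixed at Tue, and Statistics can't share a day with OS.
So Statistics must be Mon.

Mon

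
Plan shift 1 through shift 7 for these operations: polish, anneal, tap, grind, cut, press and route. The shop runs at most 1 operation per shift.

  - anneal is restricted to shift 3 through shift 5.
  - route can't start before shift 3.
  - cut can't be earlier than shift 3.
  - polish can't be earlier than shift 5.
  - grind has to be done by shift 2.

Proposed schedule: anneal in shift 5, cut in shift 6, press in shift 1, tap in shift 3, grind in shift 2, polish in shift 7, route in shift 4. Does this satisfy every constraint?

grind has to be done by shift 2 — holds.
route can't start before shift 3 — holds.
anneal is restricted to shift 3 through shift 5 — holds.
cut can't be earlier than shift 3 — holds.
The shop runs at most 1 operation per shift — holds.
polish can't be earlier than shift 5 — holds.

Yes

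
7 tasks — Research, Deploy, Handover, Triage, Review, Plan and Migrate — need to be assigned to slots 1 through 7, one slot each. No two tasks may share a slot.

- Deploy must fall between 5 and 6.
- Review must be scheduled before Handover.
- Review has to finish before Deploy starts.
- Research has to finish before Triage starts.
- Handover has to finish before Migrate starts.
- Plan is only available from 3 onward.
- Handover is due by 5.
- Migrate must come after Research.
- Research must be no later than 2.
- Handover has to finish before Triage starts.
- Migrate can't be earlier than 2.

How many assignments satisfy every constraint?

32

Splitting on Research: it can be 1 (16), 2 (16). Listing each branch's schedules as (Deploy, Handover, Triage, Review, Plan, Migrate):
Research=1: (5,3,4,2,6,7) (5,3,4,2,7,6) (5,3,6,2,4,7) (5,3,6,2,7,4) (5,3,7,2,4,6) (5,3,7,2,6,4) (5,4,6,2,3,7) (5,4,7,2,3,6) (6,3,4,2,5,7) (6,3,4,2,7,5) (6,3,5,2,4,7) (6,3,5,2,7,4) (6,3,7,2,4,5) (6,3,7,2,5,4) (6,4,5,2,3,7) (6,4,7,2,3,5) — 16.
Research=2: (5,3,4,1,6,7) (5,3,4,1,7,6) (5,3,6,1,4,7) (5,3,6,1,7,4) (5,3,7,1,4,6) (5,3,7,1,6,4) (5,4,6,1,3,7) (5,4,7,1,3,6) (6,3,4,1,5,7) (6,3,4,1,7,5) (6,3,5,1,4,7) (6,3,5,1,7,4) (6,3,7,1,4,5) (6,3,7,1,5,4) (6,4,5,1,3,7) (6,4,7,1,3,5) — 16.
Summing: 16 + 16 = 32.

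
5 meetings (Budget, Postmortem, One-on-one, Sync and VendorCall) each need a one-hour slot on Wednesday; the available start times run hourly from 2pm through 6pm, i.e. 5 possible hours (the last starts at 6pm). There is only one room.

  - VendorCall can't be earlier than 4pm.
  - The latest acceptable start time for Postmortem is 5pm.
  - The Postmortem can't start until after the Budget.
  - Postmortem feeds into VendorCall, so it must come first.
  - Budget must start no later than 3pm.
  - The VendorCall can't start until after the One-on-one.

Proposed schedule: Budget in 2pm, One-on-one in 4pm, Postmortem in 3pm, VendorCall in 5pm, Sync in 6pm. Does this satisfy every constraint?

The Postmortem can't start until after the Budget — holds.
Postmortem feeds into VendorCall, so it must come first — holds.
There is only one room — holds.
The VendorCall can't start until after the One-on-one — holds.
The latest acceptable start time for Postmortem is 5pm — holds.
Budget must start no later than 3pm — holds.
VendorCall can't be earlier than 4pm — holds.

Yes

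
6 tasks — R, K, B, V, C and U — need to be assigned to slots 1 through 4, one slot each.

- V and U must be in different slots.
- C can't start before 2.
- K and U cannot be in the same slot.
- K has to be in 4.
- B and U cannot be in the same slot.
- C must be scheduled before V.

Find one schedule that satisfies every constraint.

K -> 4, R -> 1, V -> 3, C -> 2, U -> 2, B -> 1

Checking: C(2) before V(3); V(3) != U(2); K(4) != U(2); B(1) != U(2); K=4 in [4,4]; C=2 in [2,4].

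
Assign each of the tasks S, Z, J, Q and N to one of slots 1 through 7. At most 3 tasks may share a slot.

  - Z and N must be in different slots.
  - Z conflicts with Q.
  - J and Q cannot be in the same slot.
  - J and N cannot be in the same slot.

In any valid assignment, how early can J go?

1

J at 1 is achievable: Q -> 2; N -> 2; S -> 1; Z -> 1; J -> 1.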